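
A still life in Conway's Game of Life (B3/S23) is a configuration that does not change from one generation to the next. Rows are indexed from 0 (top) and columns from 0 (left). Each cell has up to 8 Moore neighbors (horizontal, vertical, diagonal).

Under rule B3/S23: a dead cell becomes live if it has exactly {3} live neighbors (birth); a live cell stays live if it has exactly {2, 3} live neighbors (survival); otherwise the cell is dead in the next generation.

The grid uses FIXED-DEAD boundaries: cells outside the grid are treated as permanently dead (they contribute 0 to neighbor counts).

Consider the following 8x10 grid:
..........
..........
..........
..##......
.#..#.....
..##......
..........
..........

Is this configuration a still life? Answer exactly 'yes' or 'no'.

Answer: yes

Derivation:
Compute generation 1 and compare to generation 0 (given above):
Generation 1:
..........
..........
..........
..##......
.#..#.....
..##......
..........
..........
The grids are IDENTICAL -> still life.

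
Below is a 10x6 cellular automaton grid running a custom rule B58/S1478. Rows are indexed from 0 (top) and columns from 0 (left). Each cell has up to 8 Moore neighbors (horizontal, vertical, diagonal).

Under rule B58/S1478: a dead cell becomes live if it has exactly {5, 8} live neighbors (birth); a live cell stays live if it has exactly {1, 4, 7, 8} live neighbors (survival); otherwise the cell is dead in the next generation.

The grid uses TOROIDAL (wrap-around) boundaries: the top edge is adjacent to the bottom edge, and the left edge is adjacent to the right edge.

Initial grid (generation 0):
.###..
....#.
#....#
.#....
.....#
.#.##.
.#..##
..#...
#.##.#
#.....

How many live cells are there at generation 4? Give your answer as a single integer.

Answer: 4

Derivation:
Simulating step by step:
Generation 0 (given above): 20 live cells
Generation 1: 6 live cells
......
......
......
.#....
.....#
.#..#.
......
......
......
.##...
Generation 2: 4 live cells
......
......
......
......
.....#
....#.
......
......
......
.##...
Generation 3: 4 live cells
......
......
......
......
.....#
....#.
......
......
......
.##...
Generation 4: 4 live cells
......
......
......
......
.....#
....#.
......
......
......
.##...
Population at generation 4: 4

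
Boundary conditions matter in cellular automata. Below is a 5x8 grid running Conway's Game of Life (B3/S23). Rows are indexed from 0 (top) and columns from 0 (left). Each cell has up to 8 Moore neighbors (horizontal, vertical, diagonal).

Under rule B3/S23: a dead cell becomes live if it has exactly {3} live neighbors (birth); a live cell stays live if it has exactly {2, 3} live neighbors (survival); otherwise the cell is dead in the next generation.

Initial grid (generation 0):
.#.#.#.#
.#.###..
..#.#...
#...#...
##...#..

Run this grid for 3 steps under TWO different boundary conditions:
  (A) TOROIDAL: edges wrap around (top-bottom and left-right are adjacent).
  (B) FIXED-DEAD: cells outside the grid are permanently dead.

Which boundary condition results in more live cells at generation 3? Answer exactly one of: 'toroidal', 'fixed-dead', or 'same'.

Under TOROIDAL boundary, generation 3:
#....###
...####.
.##.....
.#.###..
....#.##
Population = 17

Under FIXED-DEAD boundary, generation 3:
....#.#.
##.....#
#.....#.
....##..
##.##...
Population = 13

Comparison: toroidal=17, fixed-dead=13 -> toroidal

Answer: toroidal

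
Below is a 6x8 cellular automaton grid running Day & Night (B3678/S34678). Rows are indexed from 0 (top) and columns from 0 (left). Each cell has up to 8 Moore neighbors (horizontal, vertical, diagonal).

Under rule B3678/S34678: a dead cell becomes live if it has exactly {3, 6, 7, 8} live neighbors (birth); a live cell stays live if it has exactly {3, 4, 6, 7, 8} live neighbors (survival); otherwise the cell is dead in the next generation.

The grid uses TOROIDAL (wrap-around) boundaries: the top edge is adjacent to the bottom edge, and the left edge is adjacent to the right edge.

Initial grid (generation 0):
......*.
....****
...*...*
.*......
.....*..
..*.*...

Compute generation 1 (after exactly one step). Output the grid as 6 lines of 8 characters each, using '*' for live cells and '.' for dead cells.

Answer: ...**.**
.....***
*...**..
........
........
.....*..

Derivation:
Simulating step by step:
Generation 0 (given above): 11 live cells
Generation 1: 11 live cells
(generation 1 grid is the final answer)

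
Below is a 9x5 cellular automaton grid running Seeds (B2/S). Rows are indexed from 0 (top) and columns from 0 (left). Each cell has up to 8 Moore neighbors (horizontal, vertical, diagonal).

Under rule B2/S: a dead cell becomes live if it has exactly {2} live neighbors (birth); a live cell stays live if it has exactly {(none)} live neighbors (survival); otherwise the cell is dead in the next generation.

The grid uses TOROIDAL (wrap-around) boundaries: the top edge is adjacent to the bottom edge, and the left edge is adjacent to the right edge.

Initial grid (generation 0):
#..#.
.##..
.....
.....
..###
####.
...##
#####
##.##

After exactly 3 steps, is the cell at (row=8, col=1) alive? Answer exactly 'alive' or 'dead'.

Simulating step by step:
Generation 0 (given above): 22 live cells
Generation 1: 7 live cells
.....
#..##
.##..
..#.#
.....
.....
.....
.....
.....
Generation 2: 4 live cells
#..#.
.....
.....
#....
...#.
.....
.....
.....
.....
Generation 3: 5 live cells
....#
....#
.....
....#
....#
.....
.....
.....
....#

Cell (8,1) at generation 3: 0 -> dead

Answer: dead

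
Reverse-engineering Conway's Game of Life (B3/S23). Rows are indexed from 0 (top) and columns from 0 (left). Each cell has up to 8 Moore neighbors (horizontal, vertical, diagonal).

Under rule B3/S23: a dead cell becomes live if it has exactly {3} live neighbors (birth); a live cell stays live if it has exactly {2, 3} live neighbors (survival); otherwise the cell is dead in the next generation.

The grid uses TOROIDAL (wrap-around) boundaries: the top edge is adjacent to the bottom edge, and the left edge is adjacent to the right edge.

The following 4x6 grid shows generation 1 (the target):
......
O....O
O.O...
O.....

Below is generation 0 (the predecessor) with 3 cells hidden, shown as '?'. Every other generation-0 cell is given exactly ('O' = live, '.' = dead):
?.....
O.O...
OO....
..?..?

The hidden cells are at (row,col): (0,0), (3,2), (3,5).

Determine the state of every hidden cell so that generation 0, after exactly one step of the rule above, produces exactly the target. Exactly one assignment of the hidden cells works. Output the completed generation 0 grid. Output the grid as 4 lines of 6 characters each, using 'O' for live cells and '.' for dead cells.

Answer: O.....
O.O...
OO....
..O...

Derivation:
Hidden generation-0 cells (in order): (0,0), (3,2), (3,5).
A hidden cell only influences target cells in its own 3x3 neighborhood. Try each of the 2^3 = 8 assignments, step the completed generation 0 forward once under B3/S23, and compare with the target:
  (0,0)=. (3,2)=. (3,5)=. -> step gives (1,5)='.' but target has 'O' -> reject
  (0,0)=. (3,2)=. (3,5)=O -> step gives (1,5)='.' but target has 'O' -> reject
  (0,0)=. (3,2)=O (3,5)=. -> step gives (0,1)='O' but target has '.' -> reject
  (0,0)=. (3,2)=O (3,5)=O -> step gives (0,1)='O' but target has '.' -> reject
  (0,0)=O (3,2)=. (3,5)=. -> step gives (0,1)='O' but target has '.' -> reject
  (0,0)=O (3,2)=. (3,5)=O -> step gives (0,0)='O' but target has '.' -> reject
  (0,0)=O (3,2)=O (3,5)=. -> step reproduces the target at every cell -> ACCEPT
  (0,0)=O (3,2)=O (3,5)=O -> step gives (0,0)='O' but target has '.' -> reject
Unique solution: (0,0)=live, (3,2)=live, (3,5)=dead.
Check: live-neighbor counts of every cell in the completed generation 0:
142202
351103
243202
341102
Applying B3/S23 to generation 0 with these counts gives:
......
O....O
O.O...
O.....
which matches the target exactly.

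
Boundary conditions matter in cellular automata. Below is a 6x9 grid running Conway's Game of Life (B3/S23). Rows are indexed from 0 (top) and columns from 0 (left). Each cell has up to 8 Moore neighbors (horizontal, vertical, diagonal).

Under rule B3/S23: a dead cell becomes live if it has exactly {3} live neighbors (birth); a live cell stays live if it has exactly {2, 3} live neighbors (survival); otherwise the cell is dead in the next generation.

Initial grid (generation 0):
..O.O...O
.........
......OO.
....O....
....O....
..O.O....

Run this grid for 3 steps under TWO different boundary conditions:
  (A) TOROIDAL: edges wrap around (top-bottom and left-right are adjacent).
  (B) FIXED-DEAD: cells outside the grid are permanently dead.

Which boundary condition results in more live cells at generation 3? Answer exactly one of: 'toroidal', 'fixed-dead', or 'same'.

Under TOROIDAL boundary, generation 3:
.........
.........
.........
.....O...
......O..
.....O...
Population = 3

Under FIXED-DEAD boundary, generation 3:
.........
.........
.........
....OO...
...O.....
....OO...
Population = 5

Comparison: toroidal=3, fixed-dead=5 -> fixed-dead

Answer: fixed-dead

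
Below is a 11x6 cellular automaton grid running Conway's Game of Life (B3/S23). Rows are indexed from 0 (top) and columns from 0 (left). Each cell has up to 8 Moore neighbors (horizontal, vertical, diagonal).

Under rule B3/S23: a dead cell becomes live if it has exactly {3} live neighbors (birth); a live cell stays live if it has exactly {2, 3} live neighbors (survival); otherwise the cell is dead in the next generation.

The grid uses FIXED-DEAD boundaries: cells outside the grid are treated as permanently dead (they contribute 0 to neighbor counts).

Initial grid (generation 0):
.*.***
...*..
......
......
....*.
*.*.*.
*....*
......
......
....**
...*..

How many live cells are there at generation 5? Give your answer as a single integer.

Simulating step by step:
Generation 0 (given above): 14 live cells
Generation 1: 13 live cells
..***.
..**..
......
......
...*..
.*.***
.*....
......
......
....*.
....*.
Generation 2: 10 live cells
..*.*.
..*.*.
......
......
..**..
...**.
..*.*.
......
......
......
......
Generation 3: 5 live cells
......
......
......
......
..***.
....*.
....*.
......
......
......
......
Generation 4: 5 live cells
......
......
......
...*..
...**.
....**
......
......
......
......
......
Generation 5: 7 live cells
......
......
......
...**.
...*.*
...***
......
......
......
......
......
Population at generation 5: 7

Answer: 7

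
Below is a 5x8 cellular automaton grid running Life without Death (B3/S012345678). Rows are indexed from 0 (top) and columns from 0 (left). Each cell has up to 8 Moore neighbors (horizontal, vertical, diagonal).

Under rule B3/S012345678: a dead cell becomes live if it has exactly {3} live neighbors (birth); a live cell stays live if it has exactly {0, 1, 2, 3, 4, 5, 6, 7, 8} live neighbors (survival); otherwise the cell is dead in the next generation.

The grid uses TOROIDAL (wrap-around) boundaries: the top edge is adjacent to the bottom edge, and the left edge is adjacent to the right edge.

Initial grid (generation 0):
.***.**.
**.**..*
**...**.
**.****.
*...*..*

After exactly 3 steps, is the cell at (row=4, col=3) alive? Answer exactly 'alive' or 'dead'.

Simulating step by step:
Generation 0 (given above): 23 live cells
Generation 1: 24 live cells
.***.**.
**.**..*
**...**.
*******.
*...*..*
Generation 2: 24 live cells
.***.**.
**.**..*
**...**.
*******.
*...*..*
Generation 3: 24 live cells
.***.**.
**.**..*
**...**.
*******.
*...*..*

Cell (4,3) at generation 3: 0 -> dead

Answer: dead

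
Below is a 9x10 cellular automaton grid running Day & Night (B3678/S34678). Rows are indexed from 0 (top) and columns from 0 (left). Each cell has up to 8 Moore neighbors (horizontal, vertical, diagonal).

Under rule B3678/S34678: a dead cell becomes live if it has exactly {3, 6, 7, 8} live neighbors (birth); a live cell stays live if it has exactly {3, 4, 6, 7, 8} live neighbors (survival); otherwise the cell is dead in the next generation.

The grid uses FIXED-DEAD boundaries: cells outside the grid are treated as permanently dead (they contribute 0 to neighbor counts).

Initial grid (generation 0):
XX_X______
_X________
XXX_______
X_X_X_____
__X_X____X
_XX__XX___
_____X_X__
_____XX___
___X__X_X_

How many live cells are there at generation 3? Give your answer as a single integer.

Simulating step by step:
Generation 0 (given above): 24 live cells
Generation 1: 19 live cells
__X_______
__________
X_XX______
_XX_______
__X_______
___XXXX___
____XXX___
____XXX___
_____X_X__
Generation 2: 21 live cells
__________
_XXX______
__X_______
_XX_______
_XX_XX____
___XX_X___
____XX_X__
____XX_X__
____XX____
Generation 3: 16 live cells
__X_______
__X_______
__________
_XX_______
_XX_XX____
__XX_XX___
__________
___X______
____XXX___
Population at generation 3: 16

Answer: 16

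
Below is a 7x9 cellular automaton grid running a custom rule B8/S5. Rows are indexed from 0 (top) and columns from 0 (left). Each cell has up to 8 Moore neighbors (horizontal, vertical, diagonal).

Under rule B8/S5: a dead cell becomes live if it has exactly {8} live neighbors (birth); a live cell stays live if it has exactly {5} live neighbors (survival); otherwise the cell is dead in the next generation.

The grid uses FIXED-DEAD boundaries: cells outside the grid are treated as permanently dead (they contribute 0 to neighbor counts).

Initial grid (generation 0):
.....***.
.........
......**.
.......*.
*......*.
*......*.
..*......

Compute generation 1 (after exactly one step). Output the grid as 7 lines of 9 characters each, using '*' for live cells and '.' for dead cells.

Simulating step by step:
Generation 0 (given above): 11 live cells
Generation 1: 0 live cells
(generation 1 grid is the final answer)

Answer: .........
.........
.........
.........
.........
.........
.........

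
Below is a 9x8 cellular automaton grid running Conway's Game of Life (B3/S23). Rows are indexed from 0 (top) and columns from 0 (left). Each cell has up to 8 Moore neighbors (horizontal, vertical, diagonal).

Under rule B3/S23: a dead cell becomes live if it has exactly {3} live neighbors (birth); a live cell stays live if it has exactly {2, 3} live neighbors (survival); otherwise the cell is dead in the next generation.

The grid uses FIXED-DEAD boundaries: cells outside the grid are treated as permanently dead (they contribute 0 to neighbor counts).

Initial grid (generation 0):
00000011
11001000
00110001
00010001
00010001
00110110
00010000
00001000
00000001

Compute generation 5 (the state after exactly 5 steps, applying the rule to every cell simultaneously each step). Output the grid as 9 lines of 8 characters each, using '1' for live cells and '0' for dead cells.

Simulating step by step:
Generation 0 (given above): 19 live cells
Generation 1: 21 live cells
00000000
01110011
01111000
00011011
00010001
00110010
00110100
00000000
00000000
Generation 2: 13 live cells
00100000
01001000
01000000
00000111
00000101
00000010
00111000
00000000
00000000
Generation 3: 14 live cells
00000000
01100000
00000110
00000101
00000101
00011110
00010000
00010000
00000000
Generation 4: 12 live cells
00000000
00000000
00000110
00001101
00000001
00010110
00110100
00000000
00000000
Generation 5: 15 live cells
(generation 5 grid is the final answer)

Answer: 00000000
00000000
00001110
00001101
00000001
00110110
00110110
00000000
00000000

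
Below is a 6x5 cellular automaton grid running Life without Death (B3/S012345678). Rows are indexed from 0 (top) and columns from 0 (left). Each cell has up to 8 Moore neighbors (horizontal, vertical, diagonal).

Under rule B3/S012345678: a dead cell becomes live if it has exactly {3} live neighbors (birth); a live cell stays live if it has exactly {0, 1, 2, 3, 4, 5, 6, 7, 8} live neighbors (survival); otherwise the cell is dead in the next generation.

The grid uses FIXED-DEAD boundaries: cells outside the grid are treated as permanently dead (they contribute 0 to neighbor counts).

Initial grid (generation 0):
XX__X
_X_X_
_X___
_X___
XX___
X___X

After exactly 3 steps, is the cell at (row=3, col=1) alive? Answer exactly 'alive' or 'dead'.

Answer: alive

Derivation:
Simulating step by step:
Generation 0 (given above): 11 live cells
Generation 1: 15 live cells
XXX_X
_X_X_
XX___
_XX__
XX___
XX__X
Generation 2: 16 live cells
XXXXX
_X_X_
XX___
_XX__
XX___
XX__X
Generation 3: 17 live cells
XXXXX
_X_XX
XX___
_XX__
XX___
XX__X

Cell (3,1) at generation 3: 1 -> alive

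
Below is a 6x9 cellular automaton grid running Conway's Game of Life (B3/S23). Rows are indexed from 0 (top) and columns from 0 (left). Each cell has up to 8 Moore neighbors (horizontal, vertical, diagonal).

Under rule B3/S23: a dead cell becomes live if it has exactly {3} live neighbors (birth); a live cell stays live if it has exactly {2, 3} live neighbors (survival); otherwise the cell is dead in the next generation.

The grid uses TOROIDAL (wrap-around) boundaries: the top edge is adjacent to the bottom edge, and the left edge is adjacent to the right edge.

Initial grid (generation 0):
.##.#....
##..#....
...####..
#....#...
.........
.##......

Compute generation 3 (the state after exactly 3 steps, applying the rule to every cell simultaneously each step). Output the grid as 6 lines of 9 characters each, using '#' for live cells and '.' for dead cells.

Answer: #........
..#.....#
...#.##.#
.....##..
.........
###......

Derivation:
Simulating step by step:
Generation 0 (given above): 14 live cells
Generation 1: 12 live cells
.........
##.......
##.#..#..
.....##..
.#.......
.###.....
Generation 2: 17 live cells
#........
###......
###..##..
###..##..
.#.......
.##......
Generation 3: 12 live cells
(generation 3 grid is the final answer)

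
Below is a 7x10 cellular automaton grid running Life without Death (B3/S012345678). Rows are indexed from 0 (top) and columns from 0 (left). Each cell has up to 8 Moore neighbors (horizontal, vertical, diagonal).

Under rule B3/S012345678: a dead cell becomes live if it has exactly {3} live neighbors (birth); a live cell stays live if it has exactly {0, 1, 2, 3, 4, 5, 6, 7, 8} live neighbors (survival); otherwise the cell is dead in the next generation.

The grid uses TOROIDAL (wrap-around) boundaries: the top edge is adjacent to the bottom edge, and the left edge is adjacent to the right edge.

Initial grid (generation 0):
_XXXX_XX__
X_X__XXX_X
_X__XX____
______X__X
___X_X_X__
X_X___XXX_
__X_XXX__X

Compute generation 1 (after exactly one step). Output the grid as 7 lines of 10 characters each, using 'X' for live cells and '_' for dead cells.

Answer: _XXXX_XX_X
X_X__XXXXX
_X__XX_XXX
______X__X
___X_X_X_X
XXX___XXXX
X_X_XXX__X

Derivation:
Simulating step by step:
Generation 0 (given above): 30 live cells
Generation 1: 39 live cells
(generation 1 grid is the final answer)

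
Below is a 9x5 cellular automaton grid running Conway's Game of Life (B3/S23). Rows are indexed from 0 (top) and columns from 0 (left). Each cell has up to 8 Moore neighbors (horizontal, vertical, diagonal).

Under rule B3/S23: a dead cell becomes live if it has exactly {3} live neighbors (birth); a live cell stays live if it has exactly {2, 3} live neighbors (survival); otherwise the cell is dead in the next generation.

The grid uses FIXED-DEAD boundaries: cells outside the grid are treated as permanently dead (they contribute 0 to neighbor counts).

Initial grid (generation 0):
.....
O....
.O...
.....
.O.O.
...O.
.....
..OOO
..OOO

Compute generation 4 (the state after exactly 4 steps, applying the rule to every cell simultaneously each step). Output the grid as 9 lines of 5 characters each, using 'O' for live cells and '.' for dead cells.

Simulating step by step:
Generation 0 (given above): 11 live cells
Generation 1: 9 live cells
.....
.....
.....
..O..
..O..
..O..
..O.O
..O.O
..O.O
Generation 2: 10 live cells
.....
.....
.....
.....
.OOO.
.OO..
.OO..
.OO.O
.....
Generation 3: 8 live cells
.....
.....
.....
..O..
.O.O.
O....
O....
.OOO.
.....
Generation 4: 10 live cells
(generation 4 grid is the final answer)

Answer: .....
.....
.....
..O..
.OO..
OO...
O.O..
.OO..
..O..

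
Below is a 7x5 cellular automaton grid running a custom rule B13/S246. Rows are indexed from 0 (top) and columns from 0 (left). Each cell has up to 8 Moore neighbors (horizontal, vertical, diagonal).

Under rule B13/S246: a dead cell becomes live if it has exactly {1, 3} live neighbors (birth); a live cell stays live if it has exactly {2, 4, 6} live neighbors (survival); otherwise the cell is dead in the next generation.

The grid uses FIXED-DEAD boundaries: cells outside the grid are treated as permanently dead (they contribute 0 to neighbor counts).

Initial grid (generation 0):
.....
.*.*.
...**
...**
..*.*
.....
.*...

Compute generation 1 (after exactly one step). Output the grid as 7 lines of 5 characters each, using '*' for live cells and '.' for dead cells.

Simulating step by step:
Generation 0 (given above): 9 live cells
Generation 1: 21 live cells
(generation 1 grid is the final answer)

Answer: **.**
*.***
**.**
.**.*
.*..*
*...*
*.*..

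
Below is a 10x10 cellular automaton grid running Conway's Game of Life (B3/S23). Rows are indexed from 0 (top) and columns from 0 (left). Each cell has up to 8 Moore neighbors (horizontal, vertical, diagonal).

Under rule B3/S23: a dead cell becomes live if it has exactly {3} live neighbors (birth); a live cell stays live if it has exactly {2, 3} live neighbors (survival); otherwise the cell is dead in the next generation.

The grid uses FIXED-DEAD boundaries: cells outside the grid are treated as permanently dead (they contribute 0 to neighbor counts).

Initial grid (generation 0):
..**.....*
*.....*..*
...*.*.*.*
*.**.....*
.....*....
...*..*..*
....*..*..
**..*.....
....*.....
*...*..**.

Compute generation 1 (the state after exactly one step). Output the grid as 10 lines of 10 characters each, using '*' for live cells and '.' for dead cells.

Simulating step by step:
Generation 0 (given above): 28 live cells
Generation 1: 32 live cells
(generation 1 grid is the final answer)

Answer: ..........
..***.*..*
.****.*..*
..**..*.*.
..***.....
....***...
...***....
...***....
**.***....
..........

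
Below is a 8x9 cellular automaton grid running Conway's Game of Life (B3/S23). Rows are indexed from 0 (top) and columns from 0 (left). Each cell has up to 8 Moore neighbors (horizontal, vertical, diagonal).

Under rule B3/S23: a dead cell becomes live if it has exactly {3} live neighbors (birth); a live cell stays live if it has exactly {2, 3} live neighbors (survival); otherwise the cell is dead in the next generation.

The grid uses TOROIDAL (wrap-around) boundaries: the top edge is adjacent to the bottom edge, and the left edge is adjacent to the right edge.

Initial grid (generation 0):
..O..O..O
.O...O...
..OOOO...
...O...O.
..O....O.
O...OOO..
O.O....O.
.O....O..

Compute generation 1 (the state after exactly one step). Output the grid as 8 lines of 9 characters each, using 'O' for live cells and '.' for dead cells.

Answer: OOO..OO..
.O...OO..
..OO.OO..
......O..
...OOO.OO
...O.OOO.
O......OO
OOO...OOO

Derivation:
Simulating step by step:
Generation 0 (given above): 22 live cells
Generation 1: 31 live cells
(generation 1 grid is the final answer)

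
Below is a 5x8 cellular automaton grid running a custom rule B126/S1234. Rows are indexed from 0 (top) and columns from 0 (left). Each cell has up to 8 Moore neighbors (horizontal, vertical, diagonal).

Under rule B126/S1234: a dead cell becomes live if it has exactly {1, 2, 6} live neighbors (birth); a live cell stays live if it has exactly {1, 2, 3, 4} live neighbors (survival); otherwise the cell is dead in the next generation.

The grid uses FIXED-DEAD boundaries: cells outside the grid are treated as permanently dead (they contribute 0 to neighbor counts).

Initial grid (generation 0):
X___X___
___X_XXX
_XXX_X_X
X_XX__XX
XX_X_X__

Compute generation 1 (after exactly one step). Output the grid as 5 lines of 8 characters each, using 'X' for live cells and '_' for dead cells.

Simulating step by step:
Generation 0 (given above): 20 live cells
Generation 1: 25 live cells
(generation 1 grid is the final answer)

Answer: _XXXX__X
X__X_XXX
XX_X_X_X
XX_X__XX
XX_X_X_X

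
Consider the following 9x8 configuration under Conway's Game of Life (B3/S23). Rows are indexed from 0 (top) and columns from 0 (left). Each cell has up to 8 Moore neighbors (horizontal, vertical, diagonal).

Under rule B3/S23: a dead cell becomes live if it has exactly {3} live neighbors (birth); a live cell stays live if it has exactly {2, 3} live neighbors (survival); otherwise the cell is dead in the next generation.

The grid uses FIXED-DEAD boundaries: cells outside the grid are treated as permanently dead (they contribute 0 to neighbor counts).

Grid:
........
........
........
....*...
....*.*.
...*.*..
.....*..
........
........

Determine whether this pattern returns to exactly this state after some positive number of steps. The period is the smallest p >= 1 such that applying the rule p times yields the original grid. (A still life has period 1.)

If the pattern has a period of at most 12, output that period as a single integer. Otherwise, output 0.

Answer: 2

Derivation:
Simulating and comparing each generation to the original:
Gen 0 (original, given above): 6 live cells
Gen 1: 6 live cells, differs from original
Gen 2: 6 live cells, MATCHES original -> period = 2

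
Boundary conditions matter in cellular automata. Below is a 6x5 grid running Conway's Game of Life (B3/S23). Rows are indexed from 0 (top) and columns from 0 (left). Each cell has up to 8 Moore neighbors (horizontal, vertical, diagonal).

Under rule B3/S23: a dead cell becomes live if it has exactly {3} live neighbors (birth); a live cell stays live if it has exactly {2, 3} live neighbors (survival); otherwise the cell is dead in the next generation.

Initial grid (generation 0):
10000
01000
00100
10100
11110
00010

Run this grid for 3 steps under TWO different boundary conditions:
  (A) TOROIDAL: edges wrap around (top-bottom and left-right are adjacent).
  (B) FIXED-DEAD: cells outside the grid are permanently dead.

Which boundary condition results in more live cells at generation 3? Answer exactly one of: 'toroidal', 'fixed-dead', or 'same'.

Under TOROIDAL boundary, generation 3:
00000
00000
01100
00010
01010
00000
Population = 5

Under FIXED-DEAD boundary, generation 3:
00000
00000
00000
00000
10100
00100
Population = 3

Comparison: toroidal=5, fixed-dead=3 -> toroidal

Answer: toroidal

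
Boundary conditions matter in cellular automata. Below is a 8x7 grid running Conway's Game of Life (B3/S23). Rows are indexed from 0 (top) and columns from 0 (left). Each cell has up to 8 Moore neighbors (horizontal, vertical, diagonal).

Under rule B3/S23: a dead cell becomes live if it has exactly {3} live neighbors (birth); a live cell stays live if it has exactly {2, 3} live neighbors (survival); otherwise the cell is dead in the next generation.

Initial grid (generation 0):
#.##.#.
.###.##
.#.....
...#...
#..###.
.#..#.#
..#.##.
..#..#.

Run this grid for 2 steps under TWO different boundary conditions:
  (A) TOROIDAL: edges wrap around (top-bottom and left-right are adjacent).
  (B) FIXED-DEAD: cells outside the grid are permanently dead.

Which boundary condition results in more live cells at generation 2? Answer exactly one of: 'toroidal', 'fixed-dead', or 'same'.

Answer: toroidal

Derivation:
Under TOROIDAL boundary, generation 2:
.....#.
.###.#.
##...##
.....#.
....##.
....#..
......#
#.####.
Population = 19

Under FIXED-DEAD boundary, generation 2:
.....##
...#..#
.#...#.
.#.....
....#..
....#.#
.#..#.#
..####.
Population = 17

Comparison: toroidal=19, fixed-dead=17 -> toroidal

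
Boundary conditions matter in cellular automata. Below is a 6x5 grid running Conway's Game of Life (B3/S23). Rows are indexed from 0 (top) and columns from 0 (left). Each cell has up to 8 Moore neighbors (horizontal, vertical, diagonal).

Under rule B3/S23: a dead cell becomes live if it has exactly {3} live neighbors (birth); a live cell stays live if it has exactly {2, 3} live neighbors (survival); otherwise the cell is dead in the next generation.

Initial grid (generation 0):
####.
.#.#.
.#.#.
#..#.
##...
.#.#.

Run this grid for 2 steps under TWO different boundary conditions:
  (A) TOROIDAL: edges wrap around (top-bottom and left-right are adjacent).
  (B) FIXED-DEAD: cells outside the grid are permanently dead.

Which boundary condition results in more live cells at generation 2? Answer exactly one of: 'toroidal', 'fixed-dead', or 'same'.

Answer: toroidal

Derivation:
Under TOROIDAL boundary, generation 2:
..##.
##.#.
###..
..#..
##..#
###..
Population = 15

Under FIXED-DEAD boundary, generation 2:
..###
.....
#####
..#..
..#..
#.#..
Population = 12

Comparison: toroidal=15, fixed-dead=12 -> toroidal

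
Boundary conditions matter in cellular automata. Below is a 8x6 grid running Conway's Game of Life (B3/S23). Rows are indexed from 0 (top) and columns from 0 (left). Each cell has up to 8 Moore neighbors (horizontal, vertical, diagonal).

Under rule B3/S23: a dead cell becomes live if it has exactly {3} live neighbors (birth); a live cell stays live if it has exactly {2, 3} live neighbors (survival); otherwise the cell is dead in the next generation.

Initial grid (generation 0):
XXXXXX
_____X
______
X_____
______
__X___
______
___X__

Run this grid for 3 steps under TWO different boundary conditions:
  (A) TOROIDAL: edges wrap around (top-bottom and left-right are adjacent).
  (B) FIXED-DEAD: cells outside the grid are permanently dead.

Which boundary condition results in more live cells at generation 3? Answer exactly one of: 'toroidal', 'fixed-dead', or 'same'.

Under TOROIDAL boundary, generation 3:
______
______
______
______
______
______
______
______
Population = 0

Under FIXED-DEAD boundary, generation 3:
______
_XX___
______
______
______
______
______
______
Population = 2

Comparison: toroidal=0, fixed-dead=2 -> fixed-dead

Answer: fixed-dead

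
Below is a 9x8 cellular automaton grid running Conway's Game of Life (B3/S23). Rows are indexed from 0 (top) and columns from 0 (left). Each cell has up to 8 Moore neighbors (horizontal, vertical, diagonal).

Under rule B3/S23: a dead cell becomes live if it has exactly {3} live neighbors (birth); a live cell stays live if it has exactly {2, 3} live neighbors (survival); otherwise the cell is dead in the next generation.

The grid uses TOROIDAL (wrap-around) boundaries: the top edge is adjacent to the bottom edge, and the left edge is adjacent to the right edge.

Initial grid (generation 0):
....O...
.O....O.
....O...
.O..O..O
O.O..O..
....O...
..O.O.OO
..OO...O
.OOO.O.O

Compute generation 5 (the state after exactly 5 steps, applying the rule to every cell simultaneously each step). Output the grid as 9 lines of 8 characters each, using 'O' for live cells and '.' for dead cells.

Simulating step by step:
Generation 0 (given above): 23 live cells
Generation 1: 33 live cells
OO.OOOO.
.....O..
O....O..
OO.OOO..
OO.OOO..
.O..O.OO
..O.OOOO
.....O.O
OO....O.
Generation 2: 22 live cells
OOO.O.O.
OO.....O
OO...OO.
...O..OO
........
.O......
...OO...
.O..O...
.OO.....
Generation 3: 14 live cells
...O....
........
.OO..O..
O....OOO
........
........
..OOO...
.O..O...
.....O..
Generation 4: 20 live cells
........
..O.....
OO...O.O
OO...OOO
......OO
...O....
..OOO...
..O.OO..
....O...
Generation 5: 17 live cells
(generation 5 grid is the final answer)

Answer: ........
OO......
..O..O..
.O...O..
.....O..
..OOO...
..O..O..
..O..O..
...OOO..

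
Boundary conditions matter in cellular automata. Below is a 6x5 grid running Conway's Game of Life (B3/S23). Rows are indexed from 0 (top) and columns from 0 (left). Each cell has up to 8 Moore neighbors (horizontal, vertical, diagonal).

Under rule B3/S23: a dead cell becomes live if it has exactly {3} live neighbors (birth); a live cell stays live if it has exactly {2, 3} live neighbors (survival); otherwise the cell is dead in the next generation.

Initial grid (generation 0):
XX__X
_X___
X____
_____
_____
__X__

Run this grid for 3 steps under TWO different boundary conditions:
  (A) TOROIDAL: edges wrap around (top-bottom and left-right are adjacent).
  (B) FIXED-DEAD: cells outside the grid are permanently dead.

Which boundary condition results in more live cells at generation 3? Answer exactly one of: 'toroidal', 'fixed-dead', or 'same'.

Under TOROIDAL boundary, generation 3:
X_X__
_XXX_
_____
_____
_____
_X_X_
Population = 7

Under FIXED-DEAD boundary, generation 3:
XX___
XX___
_____
_____
_____
_____
Population = 4

Comparison: toroidal=7, fixed-dead=4 -> toroidal

Answer: toroidal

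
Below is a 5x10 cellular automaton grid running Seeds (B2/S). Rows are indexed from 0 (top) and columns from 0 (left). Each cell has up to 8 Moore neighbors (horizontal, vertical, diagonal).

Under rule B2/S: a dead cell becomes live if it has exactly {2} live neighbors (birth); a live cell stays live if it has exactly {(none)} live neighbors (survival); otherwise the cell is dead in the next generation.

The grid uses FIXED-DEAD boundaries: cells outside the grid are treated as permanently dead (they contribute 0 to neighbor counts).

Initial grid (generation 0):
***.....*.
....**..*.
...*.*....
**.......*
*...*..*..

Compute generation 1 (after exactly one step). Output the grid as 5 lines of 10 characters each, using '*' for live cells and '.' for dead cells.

Simulating step by step:
Generation 0 (given above): 15 live cells
Generation 1: 21 live cells
(generation 1 grid is the final answer)

Answer: ...***.*.*
*.....**.*
***...*.**
..**.**.*.
........*.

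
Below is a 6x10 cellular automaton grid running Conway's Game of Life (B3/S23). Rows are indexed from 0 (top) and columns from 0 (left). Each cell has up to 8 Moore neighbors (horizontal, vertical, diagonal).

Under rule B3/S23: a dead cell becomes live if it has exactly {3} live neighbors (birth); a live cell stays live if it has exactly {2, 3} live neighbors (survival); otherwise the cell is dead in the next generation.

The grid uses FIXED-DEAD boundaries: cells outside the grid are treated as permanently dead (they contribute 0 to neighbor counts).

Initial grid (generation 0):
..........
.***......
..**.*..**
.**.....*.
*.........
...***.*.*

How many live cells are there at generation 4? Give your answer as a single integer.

Answer: 12

Derivation:
Simulating step by step:
Generation 0 (given above): 17 live cells
Generation 1: 18 live cells
..*.......
.*.**.....
....*...**
.***....**
.****...*.
....*.....
Generation 2: 17 live cells
..**......
..***.....
.*..*...**
.*.....*..
.*..*...**
..*.*.....
Generation 3: 16 live cells
..*.*.....
.*..*.....
.*..*...*.
***....*..
.***....*.
...*......
Generation 4: 12 live cells
...*......
.**.**....
...*......
*......**.
*..*......
...*......
Population at generation 4: 12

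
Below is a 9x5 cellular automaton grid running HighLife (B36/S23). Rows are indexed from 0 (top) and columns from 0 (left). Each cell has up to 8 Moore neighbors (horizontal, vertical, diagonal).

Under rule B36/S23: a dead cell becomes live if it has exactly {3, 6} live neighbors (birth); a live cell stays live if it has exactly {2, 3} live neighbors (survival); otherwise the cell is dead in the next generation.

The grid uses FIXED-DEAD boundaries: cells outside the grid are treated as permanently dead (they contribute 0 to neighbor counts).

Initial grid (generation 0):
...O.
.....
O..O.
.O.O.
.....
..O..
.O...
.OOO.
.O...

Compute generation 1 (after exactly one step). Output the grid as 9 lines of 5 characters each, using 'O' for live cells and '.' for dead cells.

Answer: .....
.....
..O..
..O..
..O..
.....
.O.O.
OO...
.O...

Derivation:
Simulating step by step:
Generation 0 (given above): 11 live cells
Generation 1: 8 live cells
(generation 1 grid is the final answer)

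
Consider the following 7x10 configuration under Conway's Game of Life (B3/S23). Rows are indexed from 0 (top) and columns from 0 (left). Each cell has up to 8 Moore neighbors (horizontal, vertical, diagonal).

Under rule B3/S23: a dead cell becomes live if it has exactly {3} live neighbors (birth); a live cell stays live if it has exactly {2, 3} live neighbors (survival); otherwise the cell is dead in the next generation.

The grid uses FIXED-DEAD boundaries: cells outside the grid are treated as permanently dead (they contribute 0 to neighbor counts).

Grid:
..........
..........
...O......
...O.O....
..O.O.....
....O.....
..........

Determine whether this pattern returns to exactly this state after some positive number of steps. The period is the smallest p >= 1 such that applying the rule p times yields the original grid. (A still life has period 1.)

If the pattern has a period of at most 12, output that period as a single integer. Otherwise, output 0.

Simulating and comparing each generation to the original:
Gen 0 (original, given above): 6 live cells
Gen 1: 6 live cells, differs from original
Gen 2: 6 live cells, MATCHES original -> period = 2

Answer: 2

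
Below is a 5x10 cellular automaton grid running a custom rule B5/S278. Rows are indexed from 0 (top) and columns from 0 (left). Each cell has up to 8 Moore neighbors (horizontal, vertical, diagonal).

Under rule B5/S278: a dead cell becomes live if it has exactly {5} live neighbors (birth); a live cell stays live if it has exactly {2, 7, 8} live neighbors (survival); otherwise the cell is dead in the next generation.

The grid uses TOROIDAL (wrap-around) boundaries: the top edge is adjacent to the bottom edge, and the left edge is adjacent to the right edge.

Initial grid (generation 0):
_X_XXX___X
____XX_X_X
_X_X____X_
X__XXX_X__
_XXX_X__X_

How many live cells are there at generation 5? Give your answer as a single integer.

Simulating step by step:
Generation 0 (given above): 22 live cells
Generation 1: 8 live cells
_XX______X
_________X
__________
X____X_X__
________X_
Generation 2: 2 live cells
_________X
__________
__________
__________
________X_
Generation 3: 0 live cells
__________
__________
__________
__________
__________
Generation 4: 0 live cells
__________
__________
__________
__________
__________
Generation 5: 0 live cells
__________
__________
__________
__________
__________
Population at generation 5: 0

Answer: 0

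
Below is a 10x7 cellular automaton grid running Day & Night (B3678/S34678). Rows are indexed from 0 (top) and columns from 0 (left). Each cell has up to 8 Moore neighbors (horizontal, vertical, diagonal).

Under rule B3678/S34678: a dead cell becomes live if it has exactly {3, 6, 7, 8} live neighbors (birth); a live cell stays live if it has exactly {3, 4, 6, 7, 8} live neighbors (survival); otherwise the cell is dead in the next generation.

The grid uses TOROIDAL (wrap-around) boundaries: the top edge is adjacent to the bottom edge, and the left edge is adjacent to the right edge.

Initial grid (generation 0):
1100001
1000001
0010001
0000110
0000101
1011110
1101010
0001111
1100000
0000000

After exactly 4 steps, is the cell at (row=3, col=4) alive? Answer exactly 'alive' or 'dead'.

Answer: alive

Derivation:
Simulating step by step:
Generation 0 (given above): 26 live cells
Generation 1: 26 live cells
1000001
0000011
1000001
0001011
0000011
1011010
1100101
0000111
0000111
0000001
Generation 2: 27 live cells
1000001
0000010
1000100
0000110
1011010
1000011
1110110
0001110
1000111
0000001
Generation 3: 26 live cells
0000011
1000000
0000101
0100110
0100011
1100011
1100001
0011111
0001101
0000000
Generation 4: 25 live cells
0000000
0000000
1000000
0000100
1110000
1110011
1101011
0111101
0011100
0000101

Cell (3,4) at generation 4: 1 -> alive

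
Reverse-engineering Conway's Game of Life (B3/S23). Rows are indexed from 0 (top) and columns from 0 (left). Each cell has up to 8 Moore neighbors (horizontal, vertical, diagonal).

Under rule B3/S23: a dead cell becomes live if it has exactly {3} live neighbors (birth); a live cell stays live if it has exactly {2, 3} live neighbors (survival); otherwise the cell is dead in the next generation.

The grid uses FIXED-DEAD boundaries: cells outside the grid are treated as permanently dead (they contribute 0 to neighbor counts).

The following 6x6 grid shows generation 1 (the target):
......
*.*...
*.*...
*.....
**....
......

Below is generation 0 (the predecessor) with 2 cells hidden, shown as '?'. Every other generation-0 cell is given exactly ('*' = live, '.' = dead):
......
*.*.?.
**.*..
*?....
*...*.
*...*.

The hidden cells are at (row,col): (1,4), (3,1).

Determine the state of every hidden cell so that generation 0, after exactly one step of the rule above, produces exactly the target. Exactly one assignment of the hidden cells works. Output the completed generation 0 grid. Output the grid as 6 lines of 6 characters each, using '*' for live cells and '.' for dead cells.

Hidden generation-0 cells (in order): (1,4), (3,1).
A hidden cell only influences target cells in its own 3x3 neighborhood. Try each of the 2^2 = 4 assignments, step the completed generation 0 forward once under B3/S23, and compare with the target:
  (1,4)=. (3,1)=. -> step reproduces the target at every cell -> ACCEPT
  (1,4)=. (3,1)=* -> step gives (2,0)='.' but target has '*' -> reject
  (1,4)=* (3,1)=. -> step gives (1,3)='*' but target has '.' -> reject
  (1,4)=* (3,1)=* -> step gives (1,3)='*' but target has '.' -> reject
Unique solution: (1,4)=dead, (3,1)=dead.
Check: live-neighbor counts of every cell in the completed generation 0:
121100
242210
343110
342221
230212
120212
Applying B3/S23 to generation 0 with these counts gives:
......
*.*...
*.*...
*.....
**....
......
which matches the target exactly.

Answer: ......
*.*...
**.*..
*.....
*...*.
*...*.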